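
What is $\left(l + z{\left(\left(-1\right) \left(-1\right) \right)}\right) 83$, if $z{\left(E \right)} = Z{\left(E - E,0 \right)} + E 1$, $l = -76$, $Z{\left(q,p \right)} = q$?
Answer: $-6225$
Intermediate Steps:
$z{\left(E \right)} = E$ ($z{\left(E \right)} = \left(E - E\right) + E 1 = 0 + E = E$)
$\left(l + z{\left(\left(-1\right) \left(-1\right) \right)}\right) 83 = \left(-76 - -1\right) 83 = \left(-76 + 1\right) 83 = \left(-75\right) 83 = -6225$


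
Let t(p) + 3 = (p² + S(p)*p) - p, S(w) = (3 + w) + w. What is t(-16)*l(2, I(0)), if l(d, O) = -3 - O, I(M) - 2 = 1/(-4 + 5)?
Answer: -4398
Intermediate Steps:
I(M) = 3 (I(M) = 2 + 1/(-4 + 5) = 2 + 1/1 = 2 + 1 = 3)
S(w) = 3 + 2*w
t(p) = -3 + p² - p + p*(3 + 2*p) (t(p) = -3 + ((p² + (3 + 2*p)*p) - p) = -3 + ((p² + p*(3 + 2*p)) - p) = -3 + (p² - p + p*(3 + 2*p)) = -3 + p² - p + p*(3 + 2*p))
t(-16)*l(2, I(0)) = (-3 + 2*(-16) + 3*(-16)²)*(-3 - 1*3) = (-3 - 32 + 3*256)*(-3 - 3) = (-3 - 32 + 768)*(-6) = 733*(-6) = -4398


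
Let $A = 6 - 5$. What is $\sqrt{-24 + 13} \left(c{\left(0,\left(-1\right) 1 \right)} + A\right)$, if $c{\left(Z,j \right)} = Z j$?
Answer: $i \sqrt{11} \approx 3.3166 i$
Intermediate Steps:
$A = 1$ ($A = 6 - 5 = 1$)
$\sqrt{-24 + 13} \left(c{\left(0,\left(-1\right) 1 \right)} + A\right) = \sqrt{-24 + 13} \left(0 \left(\left(-1\right) 1\right) + 1\right) = \sqrt{-11} \left(0 \left(-1\right) + 1\right) = i \sqrt{11} \left(0 + 1\right) = i \sqrt{11} \cdot 1 = i \sqrt{11}$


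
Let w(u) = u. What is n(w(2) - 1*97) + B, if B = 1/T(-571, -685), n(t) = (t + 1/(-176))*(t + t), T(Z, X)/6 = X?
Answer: 3264357181/180840 ≈ 18051.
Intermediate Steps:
T(Z, X) = 6*X
n(t) = 2*t*(-1/176 + t) (n(t) = (t - 1/176)*(2*t) = (-1/176 + t)*(2*t) = 2*t*(-1/176 + t))
B = -1/4110 (B = 1/(6*(-685)) = 1/(-4110) = -1/4110 ≈ -0.00024331)
n(w(2) - 1*97) + B = (2 - 1*97)*(-1 + 176*(2 - 1*97))/88 - 1/4110 = (2 - 97)*(-1 + 176*(2 - 97))/88 - 1/4110 = (1/88)*(-95)*(-1 + 176*(-95)) - 1/4110 = (1/88)*(-95)*(-1 - 16720) - 1/4110 = (1/88)*(-95)*(-16721) - 1/4110 = 1588495/88 - 1/4110 = 3264357181/180840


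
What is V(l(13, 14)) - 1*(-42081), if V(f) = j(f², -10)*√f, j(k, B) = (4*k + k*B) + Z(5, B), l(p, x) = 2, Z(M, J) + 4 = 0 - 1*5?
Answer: 42081 - 33*√2 ≈ 42034.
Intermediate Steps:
Z(M, J) = -9 (Z(M, J) = -4 + (0 - 1*5) = -4 + (0 - 5) = -4 - 5 = -9)
j(k, B) = -9 + 4*k + B*k (j(k, B) = (4*k + k*B) - 9 = (4*k + B*k) - 9 = -9 + 4*k + B*k)
V(f) = √f*(-9 - 6*f²) (V(f) = (-9 + 4*f² - 10*f²)*√f = (-9 - 6*f²)*√f = √f*(-9 - 6*f²))
V(l(13, 14)) - 1*(-42081) = √2*(-9 - 6*2²) - 1*(-42081) = √2*(-9 - 6*4) + 42081 = √2*(-9 - 24) + 42081 = √2*(-33) + 42081 = -33*√2 + 42081 = 42081 - 33*√2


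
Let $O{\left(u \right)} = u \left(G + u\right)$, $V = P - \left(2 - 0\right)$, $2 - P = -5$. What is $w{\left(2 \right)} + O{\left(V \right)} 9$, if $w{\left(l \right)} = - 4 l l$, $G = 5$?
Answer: $434$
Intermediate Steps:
$P = 7$ ($P = 2 - -5 = 2 + 5 = 7$)
$V = 5$ ($V = 7 - \left(2 - 0\right) = 7 - \left(2 + 0\right) = 7 - 2 = 5$)
$O{\left(u \right)} = u \left(5 + u\right)$
$w{\left(l \right)} = - 4 l^{2}$
$w{\left(2 \right)} + O{\left(V \right)} 9 = - 4 \cdot 2^{2} + 5 \left(5 + 5\right) 9 = \left(-4\right) 4 + 5 \cdot 10 \cdot 9 = -16 + 50 \cdot 9 = -16 + 450 = 434$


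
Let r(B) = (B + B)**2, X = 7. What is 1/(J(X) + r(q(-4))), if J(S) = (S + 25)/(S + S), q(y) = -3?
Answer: 7/268 ≈ 0.026119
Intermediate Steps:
r(B) = 4*B**2 (r(B) = (2*B)**2 = 4*B**2)
J(S) = (25 + S)/(2*S) (J(S) = (25 + S)/((2*S)) = (25 + S)*(1/(2*S)) = (25 + S)/(2*S))
1/(J(X) + r(q(-4))) = 1/((1/2)*(25 + 7)/7 + 4*(-3)**2) = 1/((1/2)*(1/7)*32 + 4*9) = 1/(16/7 + 36) = 1/(268/7) = 7/268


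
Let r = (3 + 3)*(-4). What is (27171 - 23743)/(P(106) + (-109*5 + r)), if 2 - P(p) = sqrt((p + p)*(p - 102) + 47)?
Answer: -971838/160297 + 1714*sqrt(895)/160297 ≈ -5.7428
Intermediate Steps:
r = -24 (r = 6*(-4) = -24)
P(p) = 2 - sqrt(47 + 2*p*(-102 + p)) (P(p) = 2 - sqrt((p + p)*(p - 102) + 47) = 2 - sqrt((2*p)*(-102 + p) + 47) = 2 - sqrt(2*p*(-102 + p) + 47) = 2 - sqrt(47 + 2*p*(-102 + p)))
(27171 - 23743)/(P(106) + (-109*5 + r)) = (27171 - 23743)/((2 - sqrt(47 - 204*106 + 2*106**2)) + (-109*5 - 24)) = 3428/((2 - sqrt(47 - 21624 + 2*11236)) + (-545 - 24)) = 3428/((2 - sqrt(47 - 21624 + 22472)) - 569) = 3428/((2 - sqrt(895)) - 569) = 3428/(-567 - sqrt(895))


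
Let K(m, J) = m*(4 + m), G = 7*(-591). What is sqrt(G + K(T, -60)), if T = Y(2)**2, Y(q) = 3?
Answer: 2*I*sqrt(1005) ≈ 63.403*I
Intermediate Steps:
T = 9 (T = 3**2 = 9)
G = -4137
sqrt(G + K(T, -60)) = sqrt(-4137 + 9*(4 + 9)) = sqrt(-4137 + 9*13) = sqrt(-4137 + 117) = sqrt(-4020) = 2*I*sqrt(1005)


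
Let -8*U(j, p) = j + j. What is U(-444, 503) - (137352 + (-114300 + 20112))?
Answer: -43053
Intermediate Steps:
U(j, p) = -j/4 (U(j, p) = -(j + j)/8 = -j/4)
U(-444, 503) - (137352 + (-114300 + 20112)) = -¼*(-444) - (137352 + (-114300 + 20112)) = 111 - (137352 - 94188) = 111 - 1*43164 = 111 - 43164 = -43053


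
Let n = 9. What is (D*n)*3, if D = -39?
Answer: -1053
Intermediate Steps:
(D*n)*3 = -39*9*3 = -351*3 = -1053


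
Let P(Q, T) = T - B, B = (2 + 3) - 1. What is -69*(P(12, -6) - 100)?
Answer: 7590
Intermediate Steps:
B = 4 (B = 5 - 1 = 4)
P(Q, T) = -4 + T (P(Q, T) = T - 1*4 = T - 4 = -4 + T)
-69*(P(12, -6) - 100) = -69*((-4 - 6) - 100) = -69*(-10 - 100) = -69*(-110) = 7590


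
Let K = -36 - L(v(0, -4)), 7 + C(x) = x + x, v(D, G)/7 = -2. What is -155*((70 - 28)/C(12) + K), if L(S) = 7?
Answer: 106795/17 ≈ 6282.1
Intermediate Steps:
v(D, G) = -14 (v(D, G) = 7*(-2) = -14)
C(x) = -7 + 2*x (C(x) = -7 + (x + x) = -7 + 2*x)
K = -43 (K = -36 - 1*7 = -36 - 7 = -43)
-155*((70 - 28)/C(12) + K) = -155*((70 - 28)/(-7 + 2*12) - 43) = -155*(42/(-7 + 24) - 43) = -155*(42/17 - 43) = -155*(-689/17) = 106795/17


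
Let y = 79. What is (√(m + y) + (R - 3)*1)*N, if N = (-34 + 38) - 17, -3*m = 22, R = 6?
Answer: -39 - 13*√645/3 ≈ -149.05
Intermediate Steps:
m = -22/3 (m = -⅓*22 = -22/3 ≈ -7.3333)
N = -13 (N = 4 - 17 = -13)
(√(m + y) + (R - 3)*1)*N = (√(-22/3 + 79) + (6 - 3)*1)*(-13) = (√(215/3) + 3*1)*(-13) = (√645/3 + 3)*(-13) = (3 + √645/3)*(-13) = -39 - 13*√645/3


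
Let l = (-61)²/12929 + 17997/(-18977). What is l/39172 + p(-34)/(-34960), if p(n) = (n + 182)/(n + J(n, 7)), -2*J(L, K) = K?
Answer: 10803155260729/112500099848834250 ≈ 9.6028e-5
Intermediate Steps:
J(L, K) = -K/2
p(n) = (182 + n)/(-7/2 + n) (p(n) = (n + 182)/(n - ½*7) = (182 + n)/(n - 7/2) = (182 + n)/(-7/2 + n))
l = -23152828/35050519 (l = 3721*(1/12929) + 17997*(-1/18977) = 3721/12929 - 2571/2711 = -23152828/35050519 ≈ -0.66056)
l/39172 + p(-34)/(-34960) = -23152828/35050519/39172 + (2*(182 - 34)/(-7 + 2*(-34)))/(-34960) = -23152828/35050519*1/39172 + (2*148/(-7 - 68))*(-1/34960) = -5788207/343249732567 + (2*148/(-75))*(-1/34960) = -5788207/343249732567 + (2*(-1/75)*148)*(-1/34960) = -5788207/343249732567 - 296/75*(-1/34960) = -5788207/343249732567 + 37/327750 = 10803155260729/112500099848834250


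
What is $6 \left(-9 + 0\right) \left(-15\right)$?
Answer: $810$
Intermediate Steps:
$6 \left(-9 + 0\right) \left(-15\right) = 6 \left(\left(-9\right) \left(-15\right)\right) = 6 \cdot 135 = 810$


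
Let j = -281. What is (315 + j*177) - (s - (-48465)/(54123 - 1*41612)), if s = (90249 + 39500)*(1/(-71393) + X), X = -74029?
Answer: 8579289509641774071/893197823 ≈ 9.6051e+9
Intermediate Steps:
s = -685743238488102/71393 (s = (90249 + 39500)*(1/(-71393) - 74029) = 129749*(-1/71393 - 74029) = 129749*(-5285152398/71393) = -685743238488102/71393 ≈ -9.6052e+9)
(315 + j*177) - (s - (-48465)/(54123 - 1*41612)) = (315 - 281*177) - (-685743238488102/71393 - (-48465)/(54123 - 1*41612)) = (315 - 49737) - (-685743238488102/71393 - (-48465)/(54123 - 41612)) = -49422 - (-685743238488102/71393 - (-48465)/12511) = -49422 - (-685743238488102/71393 - 1*(-48465/12511)) = -49422 - (-685743238488102/71393 + 48465/12511) = -49422 - 1*(-8579333653264582377/893197823) = -49422 + 8579333653264582377/893197823 = 8579289509641774071/893197823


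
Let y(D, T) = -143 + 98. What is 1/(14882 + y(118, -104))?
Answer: 1/14837 ≈ 6.7399e-5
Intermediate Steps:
y(D, T) = -45
1/(14882 + y(118, -104)) = 1/(14882 - 45) = 1/14837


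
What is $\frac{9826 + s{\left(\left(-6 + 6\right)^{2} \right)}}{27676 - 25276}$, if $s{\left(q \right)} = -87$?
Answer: $\frac{9739}{2400} \approx 4.0579$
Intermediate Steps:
$\frac{9826 + s{\left(\left(-6 + 6\right)^{2} \right)}}{27676 - 25276} = \frac{9826 - 87}{27676 - 25276} = \frac{9739}{2400}$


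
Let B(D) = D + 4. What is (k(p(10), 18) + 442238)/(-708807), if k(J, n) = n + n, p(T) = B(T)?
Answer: -442274/708807 ≈ -0.62397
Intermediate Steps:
B(D) = 4 + D
p(T) = 4 + T
k(J, n) = 2*n
(k(p(10), 18) + 442238)/(-708807) = (2*18 + 442238)/(-708807) = (36 + 442238)*(-1/708807) = 442274*(-1/708807) = -442274/708807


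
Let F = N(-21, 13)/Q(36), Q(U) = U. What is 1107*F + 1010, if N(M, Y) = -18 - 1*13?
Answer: 227/4 ≈ 56.750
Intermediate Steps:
N(M, Y) = -31 (N(M, Y) = -18 - 13 = -31)
F = -31/36 ≈ -0.86111
1107*F + 1010 = 1107*(-31/36) + 1010 = -3813/4 + 1010 = 227/4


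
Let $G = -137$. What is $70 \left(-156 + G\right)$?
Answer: $-20510$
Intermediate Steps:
$70 \left(-156 + G\right) = 70 \left(-156 - 137\right) = 70 \left(-293\right) = -20510$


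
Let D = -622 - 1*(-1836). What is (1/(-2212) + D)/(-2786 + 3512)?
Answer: 2685367/1605912 ≈ 1.6722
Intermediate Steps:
D = 1214 (D = -622 + 1836 = 1214)
(1/(-2212) + D)/(-2786 + 3512) = (1/(-2212) + 1214)/(-2786 + 3512) = (-1/2212 + 1214)/726 = (2685367/2212)*(1/726) = 2685367/1605912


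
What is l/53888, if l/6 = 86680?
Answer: 32505/3368 ≈ 9.6511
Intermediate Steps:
l = 520080 (l = 6*86680 = 520080)
l/53888 = 520080/53888 = 520080*(1/53888) = 32505/3368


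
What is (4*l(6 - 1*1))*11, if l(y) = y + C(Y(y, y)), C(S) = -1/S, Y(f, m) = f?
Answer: 1056/5 ≈ 211.20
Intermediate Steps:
l(y) = y - 1/y
(4*l(6 - 1*1))*11 = (4*((6 - 1*1) - 1/(6 - 1*1)))*11 = (4*((6 - 1) - 1/(6 - 1)))*11 = (4*(5 - 1/5))*11 = (4*(5 - 1*⅕))*11 = (4*(5 - ⅕))*11 = (4*(24/5))*11 = (96/5)*11 = 1056/5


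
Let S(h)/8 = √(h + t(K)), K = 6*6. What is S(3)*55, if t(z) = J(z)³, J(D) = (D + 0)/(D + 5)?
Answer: 440*√10390179/1681 ≈ 843.72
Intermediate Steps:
K = 36
J(D) = D/(5 + D)
t(z) = z³/(5 + z)³ (t(z) = (z/(5 + z))³ = z³/(5 + z)³)
S(h) = 8*√(46656/68921 + h) (S(h) = 8*√(h + 36³/(5 + 36)³) = 8*√(h + 46656/41³) = 8*√(h + 46656*(1/68921)) = 8*√(h + 46656/68921) = 8*√(46656/68921 + h))
S(3)*55 = (8*√(1912896 + 2825761*3)/1681)*55 = (8*√(1912896 + 8477283)/1681)*55 = (8*√10390179/1681)*55 = 440*√10390179/1681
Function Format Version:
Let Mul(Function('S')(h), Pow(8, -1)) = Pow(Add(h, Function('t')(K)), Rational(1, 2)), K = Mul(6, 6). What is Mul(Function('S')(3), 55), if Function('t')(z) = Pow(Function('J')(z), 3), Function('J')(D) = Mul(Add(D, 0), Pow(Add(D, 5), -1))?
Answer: Mul(Rational(440, 1681), Pow(10390179, Rational(1, 2))) ≈ 843.72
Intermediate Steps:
K = 36
Function('J')(D) = Mul(D, Pow(Add(5, D), -1))
Function('t')(z) = Mul(Pow(z, 3), Pow(Add(5, z), -3)) (Function('t')(z) = Pow(Mul(z, Pow(Add(5, z), -1)), 3) = Mul(Pow(z, 3), Pow(Add(5, z), -3)))
Function('S')(h) = Mul(8, Pow(Add(Rational(46656, 68921), h), Rational(1, 2))) (Function('S')(h) = Mul(8, Pow(Add(h, Mul(Pow(36, 3), Pow(Add(5, 36), -3))), Rational(1, 2))) = Mul(8, Pow(Add(h, Mul(46656, Pow(41, -3))), Rational(1, 2))) = Mul(8, Pow(Add(h, Mul(46656, Rational(1, 68921))), Rational(1, 2))) = Mul(8, Pow(Add(h, Rational(46656, 68921)), Rational(1, 2))) = Mul(8, Pow(Add(Rational(46656, 68921), h), Rational(1, 2))))
Mul(Function('S')(3), 55) = Mul(Mul(Rational(8, 1681), Pow(Add(1912896, Mul(2825761, 3)), Rational(1, 2))), 55) = Mul(Mul(Rational(8, 1681), Pow(Add(1912896, 8477283), Rational(1, 2))), 55) = Mul(Mul(Rational(8, 1681), Pow(10390179, Rational(1, 2))), 55) = Mul(Rational(440, 1681), Pow(10390179, Rational(1, 2)))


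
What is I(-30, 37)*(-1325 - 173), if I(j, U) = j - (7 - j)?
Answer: 100366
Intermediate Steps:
I(j, U) = -7 + 2*j (I(j, U) = j + (-7 + j) = -7 + 2*j)
I(-30, 37)*(-1325 - 173) = (-7 + 2*(-30))*(-1325 - 173) = (-7 - 60)*(-1498) = -67*(-1498) = 100366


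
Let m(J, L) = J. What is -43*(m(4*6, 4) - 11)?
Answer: -559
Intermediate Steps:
-43*(m(4*6, 4) - 11) = -43*(4*6 - 11) = -43*(24 - 11) = -43*13 = -559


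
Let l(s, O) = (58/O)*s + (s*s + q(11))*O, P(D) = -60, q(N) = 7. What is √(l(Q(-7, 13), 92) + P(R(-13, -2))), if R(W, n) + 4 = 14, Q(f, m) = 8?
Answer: 2*√856589/23 ≈ 80.480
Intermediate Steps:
R(W, n) = 10 (R(W, n) = -4 + 14 = 10)
l(s, O) = O*(7 + s²) + 58*s/O (l(s, O) = (58/O)*s + (s*s + 7)*O = 58*s/O + (s² + 7)*O = 58*s/O + (7 + s²)*O = 58*s/O + O*(7 + s²) = O*(7 + s²) + 58*s/O)
√(l(Q(-7, 13), 92) + P(R(-13, -2))) = √((58*8 + 92²*(7 + 8²))/92 - 60) = √((464 + 8464*(7 + 64))/92 - 60) = √((464 + 8464*71)/92 - 60) = √((464 + 600944)/92 - 60) = √((1/92)*601408 - 60) = √(150352/23 - 60) = √(148972/23) = 2*√856589/23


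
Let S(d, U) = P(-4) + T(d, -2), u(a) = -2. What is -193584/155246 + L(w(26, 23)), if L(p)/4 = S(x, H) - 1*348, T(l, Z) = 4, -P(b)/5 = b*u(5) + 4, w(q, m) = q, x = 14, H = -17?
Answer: -125535560/77623 ≈ -1617.2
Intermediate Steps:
P(b) = -20 + 10*b (P(b) = -5*(b*(-2) + 4) = -5*(-2*b + 4) = -5*(4 - 2*b) = -20 + 10*b)
S(d, U) = -56 (S(d, U) = (-20 + 10*(-4)) + 4 = (-20 - 40) + 4 = -60 + 4 = -56)
L(p) = -1616 (L(p) = 4*(-56 - 1*348) = 4*(-56 - 348) = 4*(-404) = -1616)
-193584/155246 + L(w(26, 23)) = -193584/155246 - 1616 = -193584*1/155246 - 1616 = -96792/77623 - 1616 = -125535560/77623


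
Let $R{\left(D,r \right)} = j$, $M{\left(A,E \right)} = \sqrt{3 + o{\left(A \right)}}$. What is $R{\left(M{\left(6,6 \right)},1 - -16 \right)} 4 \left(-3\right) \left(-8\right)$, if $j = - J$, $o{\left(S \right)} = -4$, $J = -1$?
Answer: $96$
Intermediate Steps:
$j = 1$ ($j = \left(-1\right) \left(-1\right) = 1$)
$M{\left(A,E \right)} = i$ ($M{\left(A,E \right)} = \sqrt{3 - 4} = \sqrt{-1} = i$)
$R{\left(D,r \right)} = 1$
$R{\left(M{\left(6,6 \right)},1 - -16 \right)} 4 \left(-3\right) \left(-8\right) = 1 \cdot 4 \left(-3\right) \left(-8\right) = 1 \left(\left(-12\right) \left(-8\right)\right) = 1 \cdot 96 = 96$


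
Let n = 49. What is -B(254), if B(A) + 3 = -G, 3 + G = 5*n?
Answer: 245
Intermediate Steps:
G = 242 (G = -3 + 5*49 = -3 + 245 = 242)
B(A) = -245 (B(A) = -3 - 1*242 = -3 - 242 = -245)
-B(254) = -1*(-245) = 245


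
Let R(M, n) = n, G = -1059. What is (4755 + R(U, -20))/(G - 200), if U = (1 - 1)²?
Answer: -4735/1259 ≈ -3.7609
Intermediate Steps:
U = 0 (U = 0² = 0)
(4755 + R(U, -20))/(G - 200) = (4755 - 20)/(-1059 - 200) = 4735/(-1259) = 4735*(-1/1259) = -4735/1259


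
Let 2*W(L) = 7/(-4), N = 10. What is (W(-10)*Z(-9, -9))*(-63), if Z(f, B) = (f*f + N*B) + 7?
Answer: -441/4 ≈ -110.25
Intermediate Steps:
W(L) = -7/8 (W(L) = (7/(-4))/2 = (7*(-1/4))/2 = (1/2)*(-7/4) = -7/8)
Z(f, B) = 7 + f**2 + 10*B (Z(f, B) = (f*f + 10*B) + 7 = (f**2 + 10*B) + 7 = 7 + f**2 + 10*B)
(W(-10)*Z(-9, -9))*(-63) = -7*(7 + (-9)**2 + 10*(-9))/8*(-63) = -7*(7 + 81 - 90)/8*(-63) = -7/8*(-2)*(-63) = (7/4)*(-63) = -441/4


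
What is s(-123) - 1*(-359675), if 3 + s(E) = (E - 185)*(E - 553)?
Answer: 567880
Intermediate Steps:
s(E) = -3 + (-553 + E)*(-185 + E) (s(E) = -3 + (E - 185)*(E - 553) = -3 + (-185 + E)*(-553 + E) = -3 + (-553 + E)*(-185 + E))
s(-123) - 1*(-359675) = (102302 + (-123)**2 - 738*(-123)) - 1*(-359675) = (102302 + 15129 + 90774) + 359675 = 208205 + 359675 = 567880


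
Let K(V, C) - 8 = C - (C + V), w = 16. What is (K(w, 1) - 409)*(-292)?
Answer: 121764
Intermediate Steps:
K(V, C) = 8 - V (K(V, C) = 8 + (C - (C + V)) = 8 + (C + (-C - V)) = 8 - V)
(K(w, 1) - 409)*(-292) = ((8 - 1*16) - 409)*(-292) = ((8 - 16) - 409)*(-292) = (-8 - 409)*(-292) = -417*(-292) = 121764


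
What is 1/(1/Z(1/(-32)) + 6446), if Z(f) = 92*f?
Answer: 23/148250 ≈ 0.00015514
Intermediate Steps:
1/(1/Z(1/(-32)) + 6446) = 1/(1/(92/(-32)) + 6446) = 1/(1/(92*(-1/32)) + 6446) = 1/(1/(-23/8) + 6446) = 1/(-8/23 + 6446) = 1/(148250/23) = 23/148250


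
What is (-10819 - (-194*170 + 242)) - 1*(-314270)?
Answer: 336189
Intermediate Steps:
(-10819 - (-194*170 + 242)) - 1*(-314270) = (-10819 - (-32980 + 242)) + 314270 = (-10819 - 1*(-32738)) + 314270 = (-10819 + 32738) + 314270 = 21919 + 314270 = 336189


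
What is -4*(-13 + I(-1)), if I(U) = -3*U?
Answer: 40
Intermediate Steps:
-4*(-13 + I(-1)) = -4*(-13 - 3*(-1)) = -4*(-13 + 3) = -4*(-10) = 40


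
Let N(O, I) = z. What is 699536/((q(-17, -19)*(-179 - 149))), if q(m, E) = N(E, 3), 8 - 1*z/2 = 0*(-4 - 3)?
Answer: -43721/328 ≈ -133.30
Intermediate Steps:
z = 16 (z = 16 - 0*(-4 - 3) = 16 - 0*(-7) = 16 - 2*0 = 16 + 0 = 16)
N(O, I) = 16
q(m, E) = 16
699536/((q(-17, -19)*(-179 - 149))) = 699536/((16*(-179 - 149))) = 699536/((16*(-328))) = 699536/(-5248) = 699536*(-1/5248) = -43721/328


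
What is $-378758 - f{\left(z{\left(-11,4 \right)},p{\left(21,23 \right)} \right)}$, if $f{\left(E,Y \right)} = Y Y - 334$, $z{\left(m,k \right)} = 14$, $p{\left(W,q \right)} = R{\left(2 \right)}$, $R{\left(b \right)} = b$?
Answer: $-378428$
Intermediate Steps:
$p{\left(W,q \right)} = 2$
$f{\left(E,Y \right)} = -334 + Y^{2}$ ($f{\left(E,Y \right)} = Y^{2} - 334 = -334 + Y^{2}$)
$-378758 - f{\left(z{\left(-11,4 \right)},p{\left(21,23 \right)} \right)} = -378758 - \left(-334 + 2^{2}\right) = -378758 - \left(-334 + 4\right) = -378758 - -330 = -378758 + 330 = -378428$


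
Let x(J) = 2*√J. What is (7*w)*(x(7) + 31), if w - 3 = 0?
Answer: 651 + 42*√7 ≈ 762.12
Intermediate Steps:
w = 3 (w = 3 + 0 = 3)
(7*w)*(x(7) + 31) = (7*3)*(2*√7 + 31) = 21*(31 + 2*√7) = 651 + 42*√7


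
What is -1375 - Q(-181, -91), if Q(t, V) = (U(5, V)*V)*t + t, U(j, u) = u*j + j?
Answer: 7410756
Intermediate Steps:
U(j, u) = j + j*u (U(j, u) = j*u + j = j + j*u)
Q(t, V) = t + V*t*(5 + 5*V) (Q(t, V) = ((5*(1 + V))*V)*t + t = ((5 + 5*V)*V)*t + t = (V*(5 + 5*V))*t + t = V*t*(5 + 5*V) + t = t + V*t*(5 + 5*V))
-1375 - Q(-181, -91) = -1375 - (-181)*(1 + 5*(-91)*(1 - 91)) = -1375 - (-181)*(1 + 5*(-91)*(-90)) = -1375 - (-181)*(1 + 40950) = -1375 - (-181)*40951 = -1375 - 1*(-7412131) = -1375 + 7412131 = 7410756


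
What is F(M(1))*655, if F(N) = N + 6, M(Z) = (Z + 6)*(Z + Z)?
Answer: 13100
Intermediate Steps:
M(Z) = 2*Z*(6 + Z) (M(Z) = (6 + Z)*(2*Z) = 2*Z*(6 + Z))
F(N) = 6 + N
F(M(1))*655 = (6 + 2*1*(6 + 1))*655 = (6 + 2*1*7)*655 = (6 + 14)*655 = 20*655 = 13100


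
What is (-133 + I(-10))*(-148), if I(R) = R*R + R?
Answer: 6364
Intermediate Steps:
I(R) = R + R**2 (I(R) = R**2 + R = R + R**2)
(-133 + I(-10))*(-148) = (-133 - 10*(1 - 10))*(-148) = (-133 - 10*(-9))*(-148) = (-133 + 90)*(-148) = -43*(-148) = 6364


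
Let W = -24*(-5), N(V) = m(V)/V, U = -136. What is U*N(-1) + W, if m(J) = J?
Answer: -16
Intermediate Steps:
N(V) = 1 (N(V) = V/V = 1)
W = 120
U*N(-1) + W = -136*1 + 120 = -136 + 120 = -16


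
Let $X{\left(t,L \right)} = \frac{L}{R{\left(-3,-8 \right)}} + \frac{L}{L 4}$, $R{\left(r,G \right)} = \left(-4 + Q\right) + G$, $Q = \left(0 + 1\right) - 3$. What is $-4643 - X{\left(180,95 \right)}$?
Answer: $- \frac{129821}{28} \approx -4636.5$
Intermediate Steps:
$Q = -2$ ($Q = 1 - 3 = -2$)
$R{\left(r,G \right)} = -6 + G$ ($R{\left(r,G \right)} = \left(-4 - 2\right) + G = -6 + G$)
$X{\left(t,L \right)} = \frac{1}{4} - \frac{L}{14}$ ($X{\left(t,L \right)} = \frac{L}{-6 - 8} + \frac{L}{L 4} = \frac{L}{-14} + \frac{L}{4 L} = L \left(- \frac{1}{14}\right) + L \frac{1}{4 L} = - \frac{L}{14} + \frac{1}{4} = \frac{1}{4} - \frac{L}{14}$)
$-4643 - X{\left(180,95 \right)} = -4643 - \left(\frac{1}{4} - \frac{95}{14}\right) = -4643 - - \frac{183}{28} = -4643 + \frac{183}{28} = - \frac{129821}{28}$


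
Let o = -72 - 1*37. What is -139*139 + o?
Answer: -19430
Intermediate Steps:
o = -109 (o = -72 - 37 = -109)
-139*139 + o = -139*139 - 109 = -19321 - 109 = -19430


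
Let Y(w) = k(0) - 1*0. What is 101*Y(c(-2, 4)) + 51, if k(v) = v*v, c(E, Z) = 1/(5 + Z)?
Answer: 51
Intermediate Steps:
k(v) = v²
Y(w) = 0 (Y(w) = 0² - 1*0 = 0 + 0 = 0)
101*Y(c(-2, 4)) + 51 = 101*0 + 51 = 0 + 51 = 51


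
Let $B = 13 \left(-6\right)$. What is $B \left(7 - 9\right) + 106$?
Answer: $262$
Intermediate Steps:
$B = -78$
$B \left(7 - 9\right) + 106 = - 78 \left(7 - 9\right) + 106 = \left(-78\right) \left(-2\right) + 106 = 156 + 106 = 262$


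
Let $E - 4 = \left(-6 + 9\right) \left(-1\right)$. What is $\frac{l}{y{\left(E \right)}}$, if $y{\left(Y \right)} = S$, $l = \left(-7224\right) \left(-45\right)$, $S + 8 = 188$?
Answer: $1806$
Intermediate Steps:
$S = 180$ ($S = -8 + 188 = 180$)
$l = 325080$
$E = 1$ ($E = 4 + \left(-6 + 9\right) \left(-1\right) = 4 + 3 \left(-1\right) = 4 - 3 = 1$)
$y{\left(Y \right)} = 180$
$\frac{l}{y{\left(E \right)}} = \frac{325080}{180} = 325080 \cdot \frac{1}{180} = 1806$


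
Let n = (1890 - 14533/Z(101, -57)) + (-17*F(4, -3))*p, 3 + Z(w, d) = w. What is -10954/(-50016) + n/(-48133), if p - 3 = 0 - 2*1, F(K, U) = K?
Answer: 10866654017/58981793136 ≈ 0.18424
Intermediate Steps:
Z(w, d) = -3 + w
p = 1 (p = 3 + (0 - 2*1) = 3 + (0 - 2) = 3 - 2 = 1)
n = 164023/98 (n = (1890 - 14533/(-3 + 101)) - 17*4*1 = (1890 - 14533/98) - 68*1 = (1890 - 14533*1/98) - 68 = (1890 - 14533/98) - 68 = 170687/98 - 68 = 164023/98 ≈ 1673.7)
-10954/(-50016) + n/(-48133) = -10954/(-50016) + (164023/98)/(-48133) = -10954*(-1/50016) + (164023/98)*(-1/48133) = 5477/25008 - 164023/4717034 = 10866654017/58981793136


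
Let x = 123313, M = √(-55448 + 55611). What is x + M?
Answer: 123313 + √163 ≈ 1.2333e+5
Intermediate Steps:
M = √163 ≈ 12.767
x + M = 123313 + √163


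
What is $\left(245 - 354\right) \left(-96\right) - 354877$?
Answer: $-344413$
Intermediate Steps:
$\left(245 - 354\right) \left(-96\right) - 354877 = \left(-109\right) \left(-96\right) - 354877 = 10464 - 354877 = -344413$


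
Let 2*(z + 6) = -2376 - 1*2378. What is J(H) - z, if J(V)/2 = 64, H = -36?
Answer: 2511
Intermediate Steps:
z = -2383 (z = -6 + (-2376 - 1*2378)/2 = -6 + (-2376 - 2378)/2 = -6 + (1/2)*(-4754) = -6 - 2377 = -2383)
J(V) = 128 (J(V) = 2*64 = 128)
J(H) - z = 128 - 1*(-2383) = 128 + 2383 = 2511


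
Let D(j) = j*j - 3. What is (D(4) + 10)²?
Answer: 529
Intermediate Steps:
D(j) = -3 + j² (D(j) = j² - 3 = -3 + j²)
(D(4) + 10)² = ((-3 + 4²) + 10)² = ((-3 + 16) + 10)² = (13 + 10)² = 23² = 529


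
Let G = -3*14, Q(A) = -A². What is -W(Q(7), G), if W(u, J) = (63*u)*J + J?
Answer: -129612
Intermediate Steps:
G = -42
W(u, J) = J + 63*J*u (W(u, J) = 63*J*u + J = J + 63*J*u)
-W(Q(7), G) = -(-42)*(1 + 63*(-1*7²)) = -(-42)*(1 + 63*(-1*49)) = -(-42)*(1 + 63*(-49)) = -(-42)*(1 - 3087) = -(-42)*(-3086) = -1*129612 = -129612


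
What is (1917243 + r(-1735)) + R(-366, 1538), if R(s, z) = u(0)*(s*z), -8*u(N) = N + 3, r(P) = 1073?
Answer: 4258813/2 ≈ 2.1294e+6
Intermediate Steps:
u(N) = -3/8 - N/8 (u(N) = -(N + 3)/8 = -(3 + N)/8 = -3/8 - N/8)
R(s, z) = -3*s*z/8 (R(s, z) = (-3/8 - 1/8*0)*(s*z) = (-3/8 + 0)*(s*z) = -3*s*z/8)
(1917243 + r(-1735)) + R(-366, 1538) = (1917243 + 1073) - 3/8*(-366)*1538 = 1918316 + 422181/2 = 4258813/2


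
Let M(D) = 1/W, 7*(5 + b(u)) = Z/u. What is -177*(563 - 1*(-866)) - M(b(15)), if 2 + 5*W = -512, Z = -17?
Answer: -130007557/514 ≈ -2.5293e+5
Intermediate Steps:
b(u) = -5 - 17/(7*u) (b(u) = -5 + (-17/u)/7 = -5 - 17/(7*u))
W = -514/5 (W = -⅖ + (⅕)*(-512) = -⅖ - 512/5 = -514/5 ≈ -102.80)
M(D) = -5/514 (M(D) = 1/(-514/5) = -5/514)
-177*(563 - 1*(-866)) - M(b(15)) = -177*(563 - 1*(-866)) - 1*(-5/514) = -177*(563 + 866) + 5/514 = -177*1429 + 5/514 = -252933 + 5/514 = -130007557/514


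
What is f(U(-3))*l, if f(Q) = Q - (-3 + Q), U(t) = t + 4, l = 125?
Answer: 375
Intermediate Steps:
U(t) = 4 + t
f(Q) = 3 (f(Q) = Q - (-3 + Q) = Q + (3 - Q) = 3)
f(U(-3))*l = 3*125 = 375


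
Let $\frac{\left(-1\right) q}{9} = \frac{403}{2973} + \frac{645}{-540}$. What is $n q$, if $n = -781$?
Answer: $- \frac{29503837}{3964} \approx -7442.9$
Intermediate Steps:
$q = \frac{37777}{3964}$ ($q = - 9 \left(\frac{403}{2973} + \frac{645}{-540}\right) = - 9 \left(403 \cdot \frac{1}{2973} + 645 \left(- \frac{1}{540}\right)\right) = - 9 \left(\frac{403}{2973} - \frac{43}{36}\right) = \left(-9\right) \left(- \frac{37777}{35676}\right) = \frac{37777}{3964} \approx 9.53$)
$n q = \left(-781\right) \frac{37777}{3964} = - \frac{29503837}{3964}$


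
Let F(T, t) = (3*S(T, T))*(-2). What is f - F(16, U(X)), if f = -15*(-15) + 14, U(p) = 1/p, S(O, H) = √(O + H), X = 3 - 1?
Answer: 239 + 24*√2 ≈ 272.94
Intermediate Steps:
X = 2
S(O, H) = √(H + O)
f = 239 (f = 225 + 14 = 239)
F(T, t) = -6*√2*√T (F(T, t) = (3*√(T + T))*(-2) = (3*√(2*T))*(-2) = (3*(√2*√T))*(-2) = (3*√2*√T)*(-2) = -6*√2*√T)
f - F(16, U(X)) = 239 - (-6)*√2*√16 = 239 - (-6)*√2*4 = 239 - (-24)*√2 = 239 + 24*√2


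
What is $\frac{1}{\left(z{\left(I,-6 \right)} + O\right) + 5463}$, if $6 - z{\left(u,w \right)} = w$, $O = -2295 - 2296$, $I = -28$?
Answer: $\frac{1}{884} \approx 0.0011312$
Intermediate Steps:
$O = -4591$
$z{\left(u,w \right)} = 6 - w$
$\frac{1}{\left(z{\left(I,-6 \right)} + O\right) + 5463} = \frac{1}{\left(\left(6 - -6\right) - 4591\right) + 5463} = \frac{1}{\left(\left(6 + 6\right) - 4591\right) + 5463} = \frac{1}{\left(12 - 4591\right) + 5463} = \frac{1}{-4579 + 5463} = \frac{1}{884}$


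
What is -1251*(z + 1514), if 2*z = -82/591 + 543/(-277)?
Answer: -206565607473/109138 ≈ -1.8927e+6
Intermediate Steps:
z = -343627/327414 (z = (-82/591 + 543/(-277))/2 = (-82*1/591 + 543*(-1/277))/2 = (-82/591 - 543/277)/2 = (½)*(-343627/163707) = -343627/327414 ≈ -1.0495)
-1251*(z + 1514) = -1251*(-343627/327414 + 1514) = -1251*495361169/327414 = -206565607473/109138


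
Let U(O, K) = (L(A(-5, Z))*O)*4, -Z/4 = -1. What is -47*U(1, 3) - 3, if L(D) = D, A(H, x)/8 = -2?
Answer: 3005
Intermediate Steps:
Z = 4 (Z = -4*(-1) = 4)
A(H, x) = -16 (A(H, x) = 8*(-2) = -16)
U(O, K) = -64*O (U(O, K) = -16*O*4 = -64*O)
-47*U(1, 3) - 3 = -(-3008) - 3 = -47*(-64) - 3 = 3008 - 3 = 3005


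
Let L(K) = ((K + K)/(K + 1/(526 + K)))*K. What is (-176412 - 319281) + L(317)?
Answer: -66147803661/133616 ≈ -4.9506e+5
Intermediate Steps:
L(K) = 2*K**2/(K + 1/(526 + K)) (L(K) = ((2*K)/(K + 1/(526 + K)))*K = (2*K/(K + 1/(526 + K)))*K = 2*K**2/(K + 1/(526 + K)))
(-176412 - 319281) + L(317) = (-176412 - 319281) + 2*317**2*(526 + 317)/(1 + 317**2 + 526*317) = -495693 + 2*100489*843/(1 + 100489 + 166742) = -495693 + 2*100489*843/267232 = -495693 + 2*100489*(1/267232)*843 = -495693 + 84712227/133616 = -66147803661/133616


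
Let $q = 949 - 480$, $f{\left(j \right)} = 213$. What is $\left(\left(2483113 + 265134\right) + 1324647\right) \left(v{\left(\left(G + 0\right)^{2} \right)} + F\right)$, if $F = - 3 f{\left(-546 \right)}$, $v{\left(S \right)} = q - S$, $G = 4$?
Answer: $-757558284$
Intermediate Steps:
$q = 469$ ($q = 949 - 480 = 469$)
$v{\left(S \right)} = 469 - S$
$F = -639$ ($F = \left(-3\right) 213 = -639$)
$\left(\left(2483113 + 265134\right) + 1324647\right) \left(v{\left(\left(G + 0\right)^{2} \right)} + F\right) = \left(\left(2483113 + 265134\right) + 1324647\right) \left(\left(469 - \left(4 + 0\right)^{2}\right) - 639\right) = \left(2748247 + 1324647\right) \left(\left(469 - 4^{2}\right) - 639\right) = 4072894 \left(\left(469 - 16\right) - 639\right) = 4072894 \left(453 - 639\right) = 4072894 \left(-186\right) = -757558284$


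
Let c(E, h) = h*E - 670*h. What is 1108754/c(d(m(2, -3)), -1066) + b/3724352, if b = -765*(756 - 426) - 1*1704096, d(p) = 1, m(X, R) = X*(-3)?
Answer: 683517892831/664009131552 ≈ 1.0294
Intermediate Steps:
m(X, R) = -3*X
c(E, h) = -670*h + E*h (c(E, h) = E*h - 670*h = -670*h + E*h)
b = -1956546 (b = -765*330 - 1704096 = -252450 - 1704096 = -1956546)
1108754/c(d(m(2, -3)), -1066) + b/3724352 = 1108754/((-1066*(-670 + 1))) - 1956546/3724352 = 1108754/((-1066*(-669))) - 1956546*1/3724352 = 1108754/713154 - 978273/1862176 = 1108754*(1/713154) - 978273/1862176 = 554377/356577 - 978273/1862176 = 683517892831/664009131552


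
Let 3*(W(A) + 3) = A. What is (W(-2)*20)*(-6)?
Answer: 440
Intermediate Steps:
W(A) = -3 + A/3
(W(-2)*20)*(-6) = ((-3 + (⅓)*(-2))*20)*(-6) = ((-3 - ⅔)*20)*(-6) = -11/3*20*(-6) = -220/3*(-6) = 440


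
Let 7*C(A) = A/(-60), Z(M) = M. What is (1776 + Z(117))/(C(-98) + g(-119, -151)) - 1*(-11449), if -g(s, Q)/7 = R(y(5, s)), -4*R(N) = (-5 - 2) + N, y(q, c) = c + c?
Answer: 294251659/25711 ≈ 11445.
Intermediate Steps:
y(q, c) = 2*c
R(N) = 7/4 - N/4 (R(N) = -((-5 - 2) + N)/4 = -(-7 + N)/4 = 7/4 - N/4)
g(s, Q) = -49/4 + 7*s/2 (g(s, Q) = -7*(7/4 - s/2) = -49/4 + 7*s/2)
C(A) = -A/420 (C(A) = (A/(-60))/7 = (A*(-1/60))/7 = (-A/60)/7 = -A/420)
(1776 + Z(117))/(C(-98) + g(-119, -151)) - 1*(-11449) = (1776 + 117)/(-1/420*(-98) + (-49/4 + (7/2)*(-119))) - 1*(-11449) = 1893/(7/30 + (-49/4 - 833/2)) + 11449 = 1893/(7/30 - 1715/4) + 11449 = 1893/(-25711/60) + 11449 = 1893*(-60/25711) + 11449 = -113580/25711 + 11449 = 294251659/25711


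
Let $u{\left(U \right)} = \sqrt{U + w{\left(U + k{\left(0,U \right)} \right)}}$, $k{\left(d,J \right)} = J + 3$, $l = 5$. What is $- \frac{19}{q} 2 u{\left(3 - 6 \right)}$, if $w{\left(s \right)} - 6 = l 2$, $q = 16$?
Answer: $- \frac{19 \sqrt{13}}{8} \approx -8.5632$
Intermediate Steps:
$k{\left(d,J \right)} = 3 + J$
$w{\left(s \right)} = 16$ ($w{\left(s \right)} = 6 + 5 \cdot 2 = 6 + 10 = 16$)
$u{\left(U \right)} = \sqrt{16 + U}$ ($u{\left(U \right)} = \sqrt{U + 16} = \sqrt{16 + U}$)
$- \frac{19}{q} 2 u{\left(3 - 6 \right)} = - \frac{19}{16} \cdot 2 \sqrt{16 + \left(3 - 6\right)} = \left(-19\right) \frac{1}{16} \cdot 2 \sqrt{16 + \left(3 - 6\right)} = \left(- \frac{19}{16}\right) 2 \sqrt{16 - 3} = - \frac{19 \sqrt{13}}{8}$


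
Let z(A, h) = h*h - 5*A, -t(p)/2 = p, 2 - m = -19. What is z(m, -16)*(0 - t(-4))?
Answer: -1208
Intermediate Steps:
m = 21 (m = 2 - 1*(-19) = 2 + 19 = 21)
t(p) = -2*p
z(A, h) = h² - 5*A
z(m, -16)*(0 - t(-4)) = ((-16)² - 5*21)*(0 - (-2)*(-4)) = (256 - 105)*(0 - 1*8) = 151*(0 - 8) = 151*(-8) = -1208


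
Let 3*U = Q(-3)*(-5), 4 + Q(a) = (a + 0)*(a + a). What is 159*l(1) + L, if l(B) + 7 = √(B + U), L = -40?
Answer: -1153 + 53*I*√201 ≈ -1153.0 + 751.4*I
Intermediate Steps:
Q(a) = -4 + 2*a² (Q(a) = -4 + (a + 0)*(a + a) = -4 + a*(2*a) = -4 + 2*a²)
U = -70/3 (U = ((-4 + 2*(-3)²)*(-5))/3 = ((-4 + 2*9)*(-5))/3 = ((-4 + 18)*(-5))/3 = (14*(-5))/3 = (⅓)*(-70) = -70/3 ≈ -23.333)
l(B) = -7 + √(-70/3 + B) (l(B) = -7 + √(B - 70/3) = -7 + √(-70/3 + B))
159*l(1) + L = 159*(-7 + √(-210 + 9*1)/3) - 40 = 159*(-7 + √(-210 + 9)/3) - 40 = 159*(-7 + √(-201)/3) - 40 = 159*(-7 + (I*√201)/3) - 40 = 159*(-7 + I*√201/3) - 40 = (-1113 + 53*I*√201) - 40 = -1153 + 53*I*√201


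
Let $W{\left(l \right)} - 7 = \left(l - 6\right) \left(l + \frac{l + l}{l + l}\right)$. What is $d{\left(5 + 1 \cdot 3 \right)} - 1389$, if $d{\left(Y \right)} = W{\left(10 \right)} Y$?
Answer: $-981$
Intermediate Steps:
$W{\left(l \right)} = 7 + \left(1 + l\right) \left(-6 + l\right)$ ($W{\left(l \right)} = 7 + \left(l - 6\right) \left(l + \frac{l + l}{l + l}\right) = 7 + \left(-6 + l\right) \left(l + \frac{2 l}{2 l}\right) = 7 + \left(-6 + l\right) \left(l + 2 l \frac{1}{2 l}\right) = 7 + \left(-6 + l\right) \left(l + 1\right) = 7 + \left(-6 + l\right) \left(1 + l\right) = 7 + \left(1 + l\right) \left(-6 + l\right)$)
$d{\left(Y \right)} = 51 Y$ ($d{\left(Y \right)} = \left(1 + 10^{2} - 50\right) Y = \left(1 + 100 - 50\right) Y = 51 Y$)
$d{\left(5 + 1 \cdot 3 \right)} - 1389 = 51 \left(5 + 1 \cdot 3\right) - 1389 = 51 \left(5 + 3\right) - 1389 = 51 \cdot 8 - 1389 = 408 - 1389 = -981$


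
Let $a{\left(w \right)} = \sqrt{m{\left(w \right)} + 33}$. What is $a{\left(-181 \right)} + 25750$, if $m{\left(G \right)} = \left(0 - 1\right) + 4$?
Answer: $25756$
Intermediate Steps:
$m{\left(G \right)} = 3$ ($m{\left(G \right)} = -1 + 4 = 3$)
$a{\left(w \right)} = 6$ ($a{\left(w \right)} = \sqrt{3 + 33} = \sqrt{36} = 6$)
$a{\left(-181 \right)} + 25750 = 6 + 25750 = 25756$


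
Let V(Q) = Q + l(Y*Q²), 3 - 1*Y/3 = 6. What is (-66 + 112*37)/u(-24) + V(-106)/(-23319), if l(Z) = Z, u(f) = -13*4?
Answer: -44915461/606294 ≈ -74.082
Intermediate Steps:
Y = -9 (Y = 9 - 3*6 = 9 - 18 = -9)
u(f) = -52
V(Q) = Q - 9*Q²
(-66 + 112*37)/u(-24) + V(-106)/(-23319) = (-66 + 112*37)/(-52) - 106*(1 - 9*(-106))/(-23319) = (-66 + 4144)*(-1/52) - 106*(1 + 954)*(-1/23319) = 4078*(-1/52) - 106*955*(-1/23319) = -2039/26 - 101230*(-1/23319) = -2039/26 + 101230/23319 = -44915461/606294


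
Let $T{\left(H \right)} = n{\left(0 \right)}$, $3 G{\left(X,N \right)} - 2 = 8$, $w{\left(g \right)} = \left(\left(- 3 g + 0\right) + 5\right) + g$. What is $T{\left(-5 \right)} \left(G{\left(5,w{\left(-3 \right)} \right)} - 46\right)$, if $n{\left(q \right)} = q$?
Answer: $0$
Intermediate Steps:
$w{\left(g \right)} = 5 - 2 g$ ($w{\left(g \right)} = \left(- 3 g + 5\right) + g = \left(5 - 3 g\right) + g = 5 - 2 g$)
$G{\left(X,N \right)} = \frac{10}{3}$ ($G{\left(X,N \right)} = \frac{2}{3} + \frac{1}{3} \cdot 8 = \frac{2}{3} + \frac{8}{3} = \frac{10}{3}$)
$T{\left(H \right)} = 0$
$T{\left(-5 \right)} \left(G{\left(5,w{\left(-3 \right)} \right)} - 46\right) = 0 \left(\frac{10}{3} - 46\right) = 0 \left(- \frac{128}{3}\right) = 0$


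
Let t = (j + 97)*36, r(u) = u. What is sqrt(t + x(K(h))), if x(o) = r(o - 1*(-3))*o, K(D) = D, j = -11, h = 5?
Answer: 56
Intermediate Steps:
t = 3096 (t = (-11 + 97)*36 = 86*36 = 3096)
x(o) = o*(3 + o) (x(o) = (o - 1*(-3))*o = (o + 3)*o = (3 + o)*o = o*(3 + o))
sqrt(t + x(K(h))) = sqrt(3096 + 5*(3 + 5)) = sqrt(3096 + 5*8) = sqrt(3096 + 40) = sqrt(3136) = 56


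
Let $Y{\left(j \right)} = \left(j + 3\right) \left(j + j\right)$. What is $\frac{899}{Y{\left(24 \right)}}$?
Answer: $\frac{899}{1296} \approx 0.69367$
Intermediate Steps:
$Y{\left(j \right)} = 2 j \left(3 + j\right)$ ($Y{\left(j \right)} = \left(3 + j\right) 2 j = 2 j \left(3 + j\right)$)
$\frac{899}{Y{\left(24 \right)}} = \frac{899}{2 \cdot 24 \left(3 + 24\right)} = \frac{899}{2 \cdot 24 \cdot 27} = \frac{899}{1296}$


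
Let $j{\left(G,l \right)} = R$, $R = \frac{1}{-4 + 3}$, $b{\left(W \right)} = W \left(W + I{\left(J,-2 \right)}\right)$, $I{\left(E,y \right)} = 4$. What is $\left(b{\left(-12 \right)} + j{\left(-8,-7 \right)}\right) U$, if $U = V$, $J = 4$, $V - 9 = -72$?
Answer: $-5985$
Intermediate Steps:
$V = -63$ ($V = 9 - 72 = -63$)
$b{\left(W \right)} = W \left(4 + W\right)$ ($b{\left(W \right)} = W \left(W + 4\right) = W \left(4 + W\right)$)
$U = -63$
$R = -1$ ($R = \frac{1}{-1} = -1$)
$j{\left(G,l \right)} = -1$
$\left(b{\left(-12 \right)} + j{\left(-8,-7 \right)}\right) U = \left(- 12 \left(4 - 12\right) - 1\right) \left(-63\right) = \left(\left(-12\right) \left(-8\right) - 1\right) \left(-63\right) = \left(96 - 1\right) \left(-63\right) = 95 \left(-63\right) = -5985$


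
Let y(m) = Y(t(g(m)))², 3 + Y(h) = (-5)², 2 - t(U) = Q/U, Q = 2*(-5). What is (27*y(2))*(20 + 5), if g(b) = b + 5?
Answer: 326700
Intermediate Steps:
Q = -10
g(b) = 5 + b
t(U) = 2 + 10/U (t(U) = 2 - (-10)/U = 2 + 10/U)
Y(h) = 22 (Y(h) = -3 + (-5)² = -3 + 25 = 22)
y(m) = 484 (y(m) = 22² = 484)
(27*y(2))*(20 + 5) = (27*484)*(20 + 5) = 13068*25 = 326700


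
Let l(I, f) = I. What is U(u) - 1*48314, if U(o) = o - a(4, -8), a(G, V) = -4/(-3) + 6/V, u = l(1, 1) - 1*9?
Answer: -579871/12 ≈ -48323.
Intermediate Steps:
u = -8 (u = 1 - 1*9 = 1 - 9 = -8)
a(G, V) = 4/3 + 6/V (a(G, V) = -4*(-1/3) + 6/V = 4/3 + 6/V)
U(o) = -7/12 + o (U(o) = o - (4/3 + 6/(-8)) = o - (4/3 + 6*(-1/8)) = o - (4/3 - 3/4) = o - 1*7/12 = o - 7/12 = -7/12 + o)
U(u) - 1*48314 = (-7/12 - 8) - 1*48314 = -103/12 - 48314 = -579871/12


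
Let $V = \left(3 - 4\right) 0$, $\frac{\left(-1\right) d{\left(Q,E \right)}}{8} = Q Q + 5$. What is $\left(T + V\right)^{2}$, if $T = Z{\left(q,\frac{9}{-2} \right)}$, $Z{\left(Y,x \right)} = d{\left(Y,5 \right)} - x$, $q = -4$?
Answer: $\frac{106929}{4} \approx 26732.0$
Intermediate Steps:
$d{\left(Q,E \right)} = -40 - 8 Q^{2}$ ($d{\left(Q,E \right)} = - 8 \left(Q Q + 5\right) = - 8 \left(Q^{2} + 5\right) = - 8 \left(5 + Q^{2}\right) = -40 - 8 Q^{2}$)
$Z{\left(Y,x \right)} = -40 - x - 8 Y^{2}$ ($Z{\left(Y,x \right)} = \left(-40 - 8 Y^{2}\right) - x = -40 - x - 8 Y^{2}$)
$T = - \frac{327}{2}$ ($T = -40 - \frac{9}{-2} - 8 \left(-4\right)^{2} = -40 - 9 \left(- \frac{1}{2}\right) - 128 = -40 - - \frac{9}{2} - 128 = -40 + \frac{9}{2} - 128 = - \frac{327}{2} \approx -163.5$)
$V = 0$ ($V = \left(-1\right) 0 = 0$)
$\left(T + V\right)^{2} = \left(- \frac{327}{2} + 0\right)^{2} = \left(- \frac{327}{2}\right)^{2} = \frac{106929}{4}$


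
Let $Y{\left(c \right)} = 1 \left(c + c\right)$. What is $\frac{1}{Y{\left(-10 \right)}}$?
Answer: $- \frac{1}{20} \approx -0.05$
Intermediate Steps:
$Y{\left(c \right)} = 2 c$ ($Y{\left(c \right)} = 1 \cdot 2 c = 2 c$)
$\frac{1}{Y{\left(-10 \right)}} = \frac{1}{2 \left(-10\right)} = \frac{1}{-20} = - \frac{1}{20}$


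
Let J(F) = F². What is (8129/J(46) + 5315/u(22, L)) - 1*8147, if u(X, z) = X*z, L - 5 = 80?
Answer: -3221057947/395692 ≈ -8140.3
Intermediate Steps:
L = 85 (L = 5 + 80 = 85)
(8129/J(46) + 5315/u(22, L)) - 1*8147 = (8129/(46²) + 5315/((22*85))) - 1*8147 = (8129/2116 + 5315/1870) - 8147 = (8129*(1/2116) + 5315*(1/1870)) - 8147 = (8129/2116 + 1063/374) - 8147 = 2644777/395692 - 8147 = -3221057947/395692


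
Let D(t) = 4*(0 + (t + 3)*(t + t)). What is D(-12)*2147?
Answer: 1855008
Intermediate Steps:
D(t) = 8*t*(3 + t) (D(t) = 4*(0 + (3 + t)*(2*t)) = 4*(0 + 2*t*(3 + t)) = 4*(2*t*(3 + t)) = 8*t*(3 + t))
D(-12)*2147 = (8*(-12)*(3 - 12))*2147 = (8*(-12)*(-9))*2147 = 864*2147 = 1855008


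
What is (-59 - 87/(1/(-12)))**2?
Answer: 970225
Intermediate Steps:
(-59 - 87/(1/(-12)))**2 = (-59 - 87/(-1/12))**2 = (-59 - 87*(-12))**2 = (-59 + 1044)**2 = 985**2 = 970225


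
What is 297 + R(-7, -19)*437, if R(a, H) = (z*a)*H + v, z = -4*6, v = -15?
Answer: -1401162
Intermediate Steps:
z = -24
R(a, H) = -15 - 24*H*a (R(a, H) = (-24*a)*H - 15 = -24*H*a - 15 = -15 - 24*H*a)
297 + R(-7, -19)*437 = 297 + (-15 - 24*(-19)*(-7))*437 = 297 + (-15 - 3192)*437 = 297 - 3207*437 = 297 - 1401459 = -1401162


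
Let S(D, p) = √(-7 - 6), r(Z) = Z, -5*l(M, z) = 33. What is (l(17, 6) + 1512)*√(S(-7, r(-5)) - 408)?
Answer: 7527*√(-408 + I*√13)/5 ≈ 134.36 + 30408.0*I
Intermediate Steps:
l(M, z) = -33/5 (l(M, z) = -⅕*33 = -33/5)
S(D, p) = I*√13 (S(D, p) = √(-13) = I*√13)
(l(17, 6) + 1512)*√(S(-7, r(-5)) - 408) = (-33/5 + 1512)*√(I*√13 - 408) = 7527*√(-408 + I*√13)/5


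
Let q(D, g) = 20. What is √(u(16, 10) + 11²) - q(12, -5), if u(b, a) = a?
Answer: -20 + √131 ≈ -8.5545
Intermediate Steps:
√(u(16, 10) + 11²) - q(12, -5) = √(10 + 11²) - 1*20 = √(10 + 121) - 20 = √131 - 20 = -20 + √131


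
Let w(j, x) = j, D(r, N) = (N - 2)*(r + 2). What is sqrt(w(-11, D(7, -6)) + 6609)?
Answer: sqrt(6598) ≈ 81.228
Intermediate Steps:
D(r, N) = (-2 + N)*(2 + r)
sqrt(w(-11, D(7, -6)) + 6609) = sqrt(-11 + 6609) = sqrt(6598)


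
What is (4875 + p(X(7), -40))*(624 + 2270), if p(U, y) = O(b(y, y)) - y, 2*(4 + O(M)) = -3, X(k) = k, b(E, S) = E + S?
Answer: 14208093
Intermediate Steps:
O(M) = -11/2 (O(M) = -4 + (1/2)*(-3) = -4 - 3/2 = -11/2)
p(U, y) = -11/2 - y
(4875 + p(X(7), -40))*(624 + 2270) = (4875 + (-11/2 - 1*(-40)))*(624 + 2270) = (4875 + (-11/2 + 40))*2894 = (4875 + 69/2)*2894 = (9819/2)*2894 = 14208093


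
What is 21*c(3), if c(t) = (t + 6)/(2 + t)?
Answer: 189/5 ≈ 37.800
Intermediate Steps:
c(t) = (6 + t)/(2 + t)
21*c(3) = 21*((6 + 3)/(2 + 3)) = 21*(9/5) = 189/5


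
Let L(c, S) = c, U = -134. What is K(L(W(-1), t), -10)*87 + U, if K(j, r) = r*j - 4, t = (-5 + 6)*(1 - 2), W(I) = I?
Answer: 388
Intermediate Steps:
t = -1 (t = 1*(-1) = -1)
K(j, r) = -4 + j*r (K(j, r) = j*r - 4 = -4 + j*r)
K(L(W(-1), t), -10)*87 + U = (-4 - 1*(-10))*87 - 134 = (-4 + 10)*87 - 134 = 6*87 - 134 = 522 - 134 = 388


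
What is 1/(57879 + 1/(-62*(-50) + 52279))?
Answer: 55379/3205281142 ≈ 1.7277e-5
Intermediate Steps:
1/(57879 + 1/(-62*(-50) + 52279)) = 1/(57879 + 1/(3100 + 52279)) = 1/(57879 + 1/55379) = 1/(3205281142/55379) = 55379/3205281142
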